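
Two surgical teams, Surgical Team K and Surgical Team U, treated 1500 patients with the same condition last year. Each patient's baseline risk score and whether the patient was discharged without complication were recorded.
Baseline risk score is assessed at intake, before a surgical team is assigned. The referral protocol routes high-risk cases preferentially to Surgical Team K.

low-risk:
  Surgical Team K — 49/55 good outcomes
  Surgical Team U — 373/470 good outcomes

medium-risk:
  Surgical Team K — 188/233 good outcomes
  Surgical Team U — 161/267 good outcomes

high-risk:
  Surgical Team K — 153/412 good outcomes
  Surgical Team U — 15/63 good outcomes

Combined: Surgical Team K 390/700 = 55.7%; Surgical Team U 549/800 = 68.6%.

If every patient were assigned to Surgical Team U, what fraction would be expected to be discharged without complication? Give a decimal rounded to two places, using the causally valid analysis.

0.55

Here baseline risk score is a common cause — it drives both which surgical team a case falls under and the outcome. The crude comparison mixes populations; the stratum-specific rates are the causally relevant ones.
Standardising Surgical Team U to the population baseline risk score mix: 0.350·373/470 + 0.333·161/267 + 0.317·15/63 = 0.554.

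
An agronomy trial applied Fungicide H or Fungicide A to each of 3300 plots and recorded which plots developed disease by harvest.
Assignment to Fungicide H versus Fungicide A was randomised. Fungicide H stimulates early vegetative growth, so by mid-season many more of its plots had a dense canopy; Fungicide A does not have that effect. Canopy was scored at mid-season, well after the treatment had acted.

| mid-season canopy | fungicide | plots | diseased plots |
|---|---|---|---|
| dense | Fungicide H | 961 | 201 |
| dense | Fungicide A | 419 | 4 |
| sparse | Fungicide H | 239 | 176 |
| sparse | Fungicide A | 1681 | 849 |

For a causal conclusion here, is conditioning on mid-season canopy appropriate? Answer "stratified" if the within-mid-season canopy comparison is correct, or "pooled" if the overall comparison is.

pooled

The stratified and pooled comparisons disagree (Fungicide A wins within each mid-season canopy; Fungicide H wins overall), so the answer turns on the causal role of mid-season canopy.
The distribution of mid-season canopy is itself part of what the fungicide does — it is an intermediate outcome. Holding it fixed would remove that part of the effect; the total effect is the pooled difference.
Pooled: Fungicide H 31.4% vs Fungicide A 40.6%; Fungicide H is lower overall.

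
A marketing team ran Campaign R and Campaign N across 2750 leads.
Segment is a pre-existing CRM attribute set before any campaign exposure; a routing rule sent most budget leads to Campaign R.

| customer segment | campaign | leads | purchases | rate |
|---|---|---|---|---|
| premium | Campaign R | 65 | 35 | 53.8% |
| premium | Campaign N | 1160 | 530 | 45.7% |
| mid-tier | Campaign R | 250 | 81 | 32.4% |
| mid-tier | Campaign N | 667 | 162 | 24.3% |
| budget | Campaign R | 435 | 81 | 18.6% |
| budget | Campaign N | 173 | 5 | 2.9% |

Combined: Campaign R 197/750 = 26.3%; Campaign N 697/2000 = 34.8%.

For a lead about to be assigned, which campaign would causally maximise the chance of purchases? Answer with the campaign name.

The customer segment-specific comparison favours Campaign R throughout, but the pooled figures favour Campaign N. The question is whether to condition on customer segment.
Here customer segment is a common cause — it drives both which campaign a case falls under and the outcome. The crude comparison mixes populations; the stratum-specific rates are the causally relevant ones.
Within each level — premium: 53.8% vs 45.7%; mid-tier: 32.4% vs 24.3%; budget: 18.6% vs 2.9% — Campaign R is higher every time.

Campaign R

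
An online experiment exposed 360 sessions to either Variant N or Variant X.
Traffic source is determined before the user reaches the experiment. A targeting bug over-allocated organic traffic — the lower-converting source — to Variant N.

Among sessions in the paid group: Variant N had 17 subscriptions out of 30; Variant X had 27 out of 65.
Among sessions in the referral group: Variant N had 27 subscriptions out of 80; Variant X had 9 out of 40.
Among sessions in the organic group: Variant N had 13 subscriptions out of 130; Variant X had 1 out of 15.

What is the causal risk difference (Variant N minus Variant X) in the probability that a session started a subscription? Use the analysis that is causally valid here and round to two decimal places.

Variant N is higher inside every traffic source stratum but Variant X is higher in aggregate. Whether to stratify depends on how traffic source relates to the variant.
Nothing the variant does changes traffic source; the imbalance is an allocation artefact. With traffic source also predicting the outcome, the pooled figure is confounded, and the within-stratum comparison is the causal one.
Adjusting over the population distribution of traffic source: 0.264·(0.567−0.415) + 0.333·(0.338−0.225) + 0.403·(0.100−0.067) = +0.091.

+0.09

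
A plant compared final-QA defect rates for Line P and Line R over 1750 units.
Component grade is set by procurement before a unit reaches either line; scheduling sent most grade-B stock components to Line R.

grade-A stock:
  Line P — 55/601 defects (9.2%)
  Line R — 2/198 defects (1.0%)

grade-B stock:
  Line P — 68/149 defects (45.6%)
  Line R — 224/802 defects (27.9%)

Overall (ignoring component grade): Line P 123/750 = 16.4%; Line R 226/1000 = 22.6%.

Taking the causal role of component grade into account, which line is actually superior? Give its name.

Line R

Line R is lower inside every component grade stratum but Line P is lower in aggregate. Whether to stratify depends on how component grade relates to the line.
Since component grade is a pre-existing factor (not a product of the line) and it affects the outcome on its own, it is a confounder. The stratified rates, not the pooled rate, identify the causal effect.
Within each level — grade-A stock: 9.2% vs 1.0%; grade-B stock: 45.6% vs 27.9% — Line R is lower every time.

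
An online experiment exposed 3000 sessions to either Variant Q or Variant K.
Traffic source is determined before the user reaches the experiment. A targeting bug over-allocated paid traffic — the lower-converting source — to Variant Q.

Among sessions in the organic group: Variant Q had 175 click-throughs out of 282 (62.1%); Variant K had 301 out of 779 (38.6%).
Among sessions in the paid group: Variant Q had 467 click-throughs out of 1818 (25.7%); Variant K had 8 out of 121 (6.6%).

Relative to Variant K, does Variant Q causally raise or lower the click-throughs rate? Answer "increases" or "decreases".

Variant Q is higher inside every traffic source stratum but Variant K is higher in aggregate. Whether to stratify depends on how traffic source relates to the variant.
Traffic source differs across variants for reasons unrelated to any effect of the variant itself, and it separately predicts the outcome — a classic confounder. We must compare within traffic source levels.
Within each level — organic: 62.1% vs 38.6%; paid: 25.7% vs 6.6% — Variant Q is higher every time.

increases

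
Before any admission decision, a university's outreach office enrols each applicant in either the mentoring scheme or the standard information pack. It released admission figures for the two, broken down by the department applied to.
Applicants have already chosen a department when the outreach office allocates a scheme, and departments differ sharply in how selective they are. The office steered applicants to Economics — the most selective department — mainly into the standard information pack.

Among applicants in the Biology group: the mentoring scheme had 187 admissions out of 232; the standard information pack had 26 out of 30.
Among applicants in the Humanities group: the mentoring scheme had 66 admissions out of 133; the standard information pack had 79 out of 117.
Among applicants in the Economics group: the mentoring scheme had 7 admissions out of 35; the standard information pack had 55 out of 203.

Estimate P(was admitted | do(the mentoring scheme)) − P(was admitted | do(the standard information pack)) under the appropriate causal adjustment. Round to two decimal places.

-0.10

Department differs across outreach schemes for reasons unrelated to any effect of the outreach scheme itself, and it separately predicts the outcome — a classic confounder. We must compare within department levels.
Adjusting over the population distribution of department: 0.349·(0.806−0.867) + 0.333·(0.496−0.675) + 0.317·(0.200−0.271) = -0.103.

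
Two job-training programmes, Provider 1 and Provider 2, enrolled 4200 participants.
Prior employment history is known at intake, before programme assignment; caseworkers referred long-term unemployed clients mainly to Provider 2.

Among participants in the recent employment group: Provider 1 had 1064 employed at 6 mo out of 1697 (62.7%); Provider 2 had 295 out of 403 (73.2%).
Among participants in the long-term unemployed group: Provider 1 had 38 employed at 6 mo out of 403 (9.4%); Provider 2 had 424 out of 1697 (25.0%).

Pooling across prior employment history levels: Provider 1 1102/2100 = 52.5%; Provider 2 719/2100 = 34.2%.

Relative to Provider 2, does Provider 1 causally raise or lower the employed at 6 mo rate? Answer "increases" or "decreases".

decreases

Prior employment history satisfies the back-door criterion: it is not a descendant of the programme, and it blocks the spurious path from programme to outcome. Adjusting for it (i.e., using the within-prior employment history rates) gives the causal effect.
Within each level — recent employment: 62.7% vs 73.2%; long-term unemployed: 9.4% vs 25.0% — Provider 2 is higher every time.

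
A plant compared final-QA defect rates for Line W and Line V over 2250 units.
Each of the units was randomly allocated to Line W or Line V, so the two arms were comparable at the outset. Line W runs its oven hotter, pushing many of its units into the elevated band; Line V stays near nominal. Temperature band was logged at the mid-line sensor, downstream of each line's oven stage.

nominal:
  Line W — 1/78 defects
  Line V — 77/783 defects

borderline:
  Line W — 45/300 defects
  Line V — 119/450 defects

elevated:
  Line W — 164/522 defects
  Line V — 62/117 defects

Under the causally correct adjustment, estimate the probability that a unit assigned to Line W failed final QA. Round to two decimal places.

The in-process temperature band-specific comparison favours Line W throughout, but the pooled figures favour Line V. The question is whether to condition on in-process temperature band.
In-process temperature band lies on the pathway line → in-process temperature band → outcome, so adjusting for it blocks the indirect effect. For the total causal effect of line, use the unadjusted pooled rates.
So P(outcome | do(Line W)) is just the pooled rate for Line W: 210/900 = 0.233.

0.23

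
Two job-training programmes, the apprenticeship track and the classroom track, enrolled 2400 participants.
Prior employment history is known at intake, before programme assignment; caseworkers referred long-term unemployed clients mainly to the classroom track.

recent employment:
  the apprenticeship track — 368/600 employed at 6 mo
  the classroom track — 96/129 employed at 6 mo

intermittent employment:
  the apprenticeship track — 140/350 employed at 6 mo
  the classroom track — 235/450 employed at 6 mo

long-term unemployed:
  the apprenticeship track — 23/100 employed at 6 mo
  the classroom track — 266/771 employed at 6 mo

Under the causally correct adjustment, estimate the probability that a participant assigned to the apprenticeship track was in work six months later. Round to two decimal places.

The stratified and pooled comparisons disagree (the classroom track wins within each prior employment history; the apprenticeship track wins overall), so the answer turns on the causal role of prior employment history.
Prior employment history satisfies the back-door criterion: it is not a descendant of the programme, and it blocks the spurious path from programme to outcome. Adjusting for it (i.e., using the within-prior employment history rates) gives the causal effect.
Standardising the apprenticeship track to the population prior employment history mix: 0.304·368/600 + 0.333·140/350 + 0.363·23/100 = 0.403.

0.40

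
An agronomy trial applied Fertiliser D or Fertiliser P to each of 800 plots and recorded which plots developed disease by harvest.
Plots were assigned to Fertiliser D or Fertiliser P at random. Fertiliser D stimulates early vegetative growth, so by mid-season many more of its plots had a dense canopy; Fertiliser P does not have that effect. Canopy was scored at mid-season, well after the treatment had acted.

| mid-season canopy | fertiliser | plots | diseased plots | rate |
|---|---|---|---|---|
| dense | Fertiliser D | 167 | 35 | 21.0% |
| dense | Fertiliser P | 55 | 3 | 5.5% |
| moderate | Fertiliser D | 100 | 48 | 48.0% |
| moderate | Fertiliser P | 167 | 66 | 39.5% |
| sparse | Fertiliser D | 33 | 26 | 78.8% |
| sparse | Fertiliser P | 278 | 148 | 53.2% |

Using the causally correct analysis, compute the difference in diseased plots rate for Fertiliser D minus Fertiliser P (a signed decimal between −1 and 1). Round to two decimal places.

The distribution of mid-season canopy is itself part of what the fertiliser does — it is an intermediate outcome. Holding it fixed would remove that part of the effect; the total effect is the pooled difference.
The causal difference is the pooled difference: 0.363 − 0.434 = -0.071.

-0.07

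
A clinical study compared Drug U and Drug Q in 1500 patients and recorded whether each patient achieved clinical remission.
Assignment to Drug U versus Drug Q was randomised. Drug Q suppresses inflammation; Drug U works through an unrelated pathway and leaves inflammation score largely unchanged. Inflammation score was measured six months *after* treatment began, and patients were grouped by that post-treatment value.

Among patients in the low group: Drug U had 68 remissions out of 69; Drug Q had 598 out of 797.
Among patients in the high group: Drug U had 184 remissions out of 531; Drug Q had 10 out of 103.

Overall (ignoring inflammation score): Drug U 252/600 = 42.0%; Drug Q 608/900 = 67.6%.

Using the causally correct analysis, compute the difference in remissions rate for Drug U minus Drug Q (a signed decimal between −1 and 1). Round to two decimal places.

Stratifying would compare drugs among patients the drugs themselves sorted into inflammation score groups — a form of selection on an intermediate. The unconditioned pooled rates give the total causal effect.
The causal difference is the pooled difference: 0.420 − 0.676 = -0.256.

-0.26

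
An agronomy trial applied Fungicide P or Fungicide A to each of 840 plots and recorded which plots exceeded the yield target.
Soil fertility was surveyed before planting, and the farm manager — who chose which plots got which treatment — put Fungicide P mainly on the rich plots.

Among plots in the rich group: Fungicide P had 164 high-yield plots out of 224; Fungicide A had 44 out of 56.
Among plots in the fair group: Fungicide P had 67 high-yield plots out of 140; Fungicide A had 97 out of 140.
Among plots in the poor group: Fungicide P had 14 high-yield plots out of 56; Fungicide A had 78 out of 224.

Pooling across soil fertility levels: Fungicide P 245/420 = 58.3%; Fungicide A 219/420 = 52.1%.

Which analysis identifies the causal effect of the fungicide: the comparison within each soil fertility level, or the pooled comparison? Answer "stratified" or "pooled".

stratified

Fungicide A is higher inside every soil fertility stratum but Fungicide P is higher in aggregate. Whether to stratify depends on how soil fertility relates to the fungicide.
The imbalance in soil fertility arose from how plots were allocated, not from anything the fungicide did; and soil fertility independently affects the outcome. The pooled gap is confounded — condition on soil fertility.
Within each level — rich: 73.2% vs 78.6%; fair: 47.9% vs 69.3%; poor: 25.0% vs 34.8% — Fungicide A is higher every time.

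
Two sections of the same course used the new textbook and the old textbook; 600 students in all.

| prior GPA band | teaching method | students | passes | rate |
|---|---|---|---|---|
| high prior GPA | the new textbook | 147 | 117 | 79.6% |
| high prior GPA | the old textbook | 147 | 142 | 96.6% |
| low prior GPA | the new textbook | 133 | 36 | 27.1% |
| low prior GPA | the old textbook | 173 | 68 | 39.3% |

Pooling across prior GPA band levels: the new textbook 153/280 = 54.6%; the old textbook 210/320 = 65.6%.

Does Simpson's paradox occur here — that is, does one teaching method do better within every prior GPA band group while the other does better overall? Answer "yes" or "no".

Within each prior GPA band level (high prior GPA 79.6% vs 96.6%; low prior GPA 27.1% vs 39.3%), the old textbook has the higher rate every time. Pooled: 54.6% vs 65.6% — the old textbook has the higher rate overall. They agree.

no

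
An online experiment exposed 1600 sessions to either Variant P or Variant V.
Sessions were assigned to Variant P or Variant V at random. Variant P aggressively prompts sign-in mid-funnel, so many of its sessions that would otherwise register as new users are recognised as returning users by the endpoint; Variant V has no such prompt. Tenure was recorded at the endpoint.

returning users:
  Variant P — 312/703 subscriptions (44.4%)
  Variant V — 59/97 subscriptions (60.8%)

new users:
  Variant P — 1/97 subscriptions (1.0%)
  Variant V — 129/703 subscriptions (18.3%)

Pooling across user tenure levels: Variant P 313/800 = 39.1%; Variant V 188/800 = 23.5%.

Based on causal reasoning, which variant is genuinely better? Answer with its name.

The stratified and pooled comparisons disagree (Variant V wins within each user tenure; Variant P wins overall), so the answer turns on the causal role of user tenure.
Because the variant influences user tenure, user tenure is a post-treatment mediator, not a confounder. Stratifying on it would bias the estimate; the causal effect is the crude pooled difference.
Pooled: Variant P 39.1% vs Variant V 23.5%; Variant P is higher overall.

Variant P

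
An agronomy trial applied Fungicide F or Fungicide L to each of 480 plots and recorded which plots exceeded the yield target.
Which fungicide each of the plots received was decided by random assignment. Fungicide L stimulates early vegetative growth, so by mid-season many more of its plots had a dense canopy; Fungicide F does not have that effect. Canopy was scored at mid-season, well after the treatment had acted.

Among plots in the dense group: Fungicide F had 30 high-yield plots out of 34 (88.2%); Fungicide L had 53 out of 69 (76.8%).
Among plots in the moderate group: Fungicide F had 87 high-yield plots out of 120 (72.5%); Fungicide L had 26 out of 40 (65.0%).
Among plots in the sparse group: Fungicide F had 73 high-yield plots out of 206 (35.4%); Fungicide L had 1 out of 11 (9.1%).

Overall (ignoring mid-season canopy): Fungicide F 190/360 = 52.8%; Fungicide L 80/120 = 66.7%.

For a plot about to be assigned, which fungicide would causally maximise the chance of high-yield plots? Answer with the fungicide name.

Fungicide F is higher inside every mid-season canopy stratum but Fungicide L is higher in aggregate. Whether to stratify depends on how mid-season canopy relates to the fungicide.
The distribution of mid-season canopy is itself part of what the fungicide does — it is an intermediate outcome. Holding it fixed would remove that part of the effect; the total effect is the pooled difference.
Pooled: Fungicide F 52.8% vs Fungicide L 66.7%; Fungicide L is higher overall.

Fungicide L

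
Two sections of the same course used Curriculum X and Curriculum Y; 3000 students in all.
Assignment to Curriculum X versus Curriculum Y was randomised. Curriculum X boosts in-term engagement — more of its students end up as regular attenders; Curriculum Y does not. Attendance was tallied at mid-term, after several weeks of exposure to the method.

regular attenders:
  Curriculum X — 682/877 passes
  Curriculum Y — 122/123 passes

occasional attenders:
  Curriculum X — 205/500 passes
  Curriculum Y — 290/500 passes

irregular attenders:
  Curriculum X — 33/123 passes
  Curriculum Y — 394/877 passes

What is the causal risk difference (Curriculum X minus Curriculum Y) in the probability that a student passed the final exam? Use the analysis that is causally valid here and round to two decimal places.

The mid-term attendance-specific comparison favours Curriculum Y throughout, but the pooled figures favour Curriculum X. The question is whether to condition on mid-term attendance.
Mid-term attendance is recorded after the teaching method and is itself shifted by it — it sits on the causal path from teaching method to outcome. Conditioning on a mediator would strip out part of the effect we want; the pooled comparison gives the total causal effect.
The causal difference is the pooled difference: 0.613 − 0.537 = +0.076.

+0.08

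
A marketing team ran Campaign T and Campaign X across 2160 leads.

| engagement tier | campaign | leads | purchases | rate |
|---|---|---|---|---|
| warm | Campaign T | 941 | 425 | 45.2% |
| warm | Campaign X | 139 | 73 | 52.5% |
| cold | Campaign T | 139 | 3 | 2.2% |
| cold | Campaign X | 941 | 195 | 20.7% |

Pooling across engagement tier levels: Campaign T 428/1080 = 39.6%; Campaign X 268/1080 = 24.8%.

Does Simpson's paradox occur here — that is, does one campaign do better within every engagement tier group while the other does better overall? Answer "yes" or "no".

yes

Within each engagement tier level (warm 45.2% vs 52.5%; cold 2.2% vs 20.7%), Campaign X has the higher rate every time. Pooled: 39.6% vs 24.8% — Campaign T has the higher rate overall. The two comparisons disagree.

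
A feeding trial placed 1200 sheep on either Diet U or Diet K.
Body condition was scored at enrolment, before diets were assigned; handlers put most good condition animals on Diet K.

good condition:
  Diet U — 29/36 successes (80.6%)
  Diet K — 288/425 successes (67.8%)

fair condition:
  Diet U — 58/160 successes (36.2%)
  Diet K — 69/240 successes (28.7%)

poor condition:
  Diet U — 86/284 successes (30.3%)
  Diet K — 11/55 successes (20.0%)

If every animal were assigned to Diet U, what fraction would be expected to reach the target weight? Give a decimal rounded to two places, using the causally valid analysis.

0.52

Starting body condition differs across diets for reasons unrelated to any effect of the diet itself, and it separately predicts the outcome — a classic confounder. We must compare within starting body condition levels.
Standardising Diet U to the population starting body condition mix: 0.384·29/36 + 0.333·58/160 + 0.282·86/284 = 0.516.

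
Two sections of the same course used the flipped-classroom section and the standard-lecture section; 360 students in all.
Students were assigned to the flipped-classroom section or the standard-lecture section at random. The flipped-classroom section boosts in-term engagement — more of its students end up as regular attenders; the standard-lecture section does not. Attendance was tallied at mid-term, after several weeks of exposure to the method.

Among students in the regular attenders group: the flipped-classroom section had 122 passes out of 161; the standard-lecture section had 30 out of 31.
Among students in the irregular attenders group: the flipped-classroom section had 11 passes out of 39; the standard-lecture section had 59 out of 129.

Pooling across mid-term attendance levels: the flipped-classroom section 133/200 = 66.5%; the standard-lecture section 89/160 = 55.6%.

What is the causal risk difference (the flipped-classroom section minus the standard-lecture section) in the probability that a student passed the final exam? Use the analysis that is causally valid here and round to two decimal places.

+0.11

The stratified and pooled comparisons disagree (the standard-lecture section wins within each mid-term attendance; the flipped-classroom section wins overall), so the answer turns on the causal role of mid-term attendance.
Mid-term attendance here is a post-treatment variable shaped by the teaching method; conditioning on it would introduce bias rather than remove it. The overall comparison is the causal one.
The causal difference is the pooled difference: 0.665 − 0.556 = +0.109.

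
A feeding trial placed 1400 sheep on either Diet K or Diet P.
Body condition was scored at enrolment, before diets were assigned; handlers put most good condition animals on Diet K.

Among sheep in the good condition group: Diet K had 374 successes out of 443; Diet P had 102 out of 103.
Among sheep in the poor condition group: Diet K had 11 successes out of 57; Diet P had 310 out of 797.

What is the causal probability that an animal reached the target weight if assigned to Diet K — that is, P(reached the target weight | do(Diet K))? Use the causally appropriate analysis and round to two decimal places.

0.45

Starting body condition is set before the diet has any effect — it is not caused by the diet — and it independently drives the outcome. That makes it a confounder, so the causal comparison is within starting body condition levels.
Standardising Diet K to the population starting body condition mix: 0.390·374/443 + 0.610·11/57 = 0.447.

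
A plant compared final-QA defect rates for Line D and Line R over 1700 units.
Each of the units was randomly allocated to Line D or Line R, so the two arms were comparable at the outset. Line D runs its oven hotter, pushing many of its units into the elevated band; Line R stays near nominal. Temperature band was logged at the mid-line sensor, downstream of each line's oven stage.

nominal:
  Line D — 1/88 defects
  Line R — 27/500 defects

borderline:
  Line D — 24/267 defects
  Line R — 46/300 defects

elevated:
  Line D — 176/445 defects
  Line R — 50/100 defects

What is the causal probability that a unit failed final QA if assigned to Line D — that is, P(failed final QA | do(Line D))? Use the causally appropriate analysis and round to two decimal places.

The distribution of in-process temperature band is itself part of what the line does — it is an intermediate outcome. Holding it fixed would remove that part of the effect; the total effect is the pooled difference.
So P(outcome | do(Line D)) is just the pooled rate for Line D: 201/800 = 0.251.

0.25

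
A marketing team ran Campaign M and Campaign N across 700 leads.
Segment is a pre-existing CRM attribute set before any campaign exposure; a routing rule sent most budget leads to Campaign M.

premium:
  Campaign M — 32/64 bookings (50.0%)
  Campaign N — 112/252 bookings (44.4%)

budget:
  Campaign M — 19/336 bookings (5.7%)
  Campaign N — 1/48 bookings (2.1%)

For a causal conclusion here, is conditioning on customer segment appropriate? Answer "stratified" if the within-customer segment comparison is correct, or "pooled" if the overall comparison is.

Customer segment satisfies the back-door criterion: it is not a descendant of the campaign, and it blocks the spurious path from campaign to outcome. Adjusting for it (i.e., using the within-customer segment rates) gives the causal effect.
Within each level — premium: 50.0% vs 44.4%; budget: 5.7% vs 2.1% — Campaign M is higher every time.

stratified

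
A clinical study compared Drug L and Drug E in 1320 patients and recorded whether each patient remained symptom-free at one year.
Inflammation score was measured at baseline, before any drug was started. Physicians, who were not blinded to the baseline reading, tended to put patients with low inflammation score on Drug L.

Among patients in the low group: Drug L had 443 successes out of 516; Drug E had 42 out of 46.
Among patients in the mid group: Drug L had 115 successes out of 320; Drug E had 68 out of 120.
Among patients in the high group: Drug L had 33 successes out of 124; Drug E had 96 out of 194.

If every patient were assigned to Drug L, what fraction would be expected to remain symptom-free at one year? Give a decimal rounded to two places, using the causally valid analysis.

Inflammation score is set before the drug has any effect — it is not caused by the drug — and it independently drives the outcome. That makes it a confounder, so the causal comparison is within inflammation score levels.
Standardising Drug L to the population inflammation score mix: 0.426·443/516 + 0.333·115/320 + 0.241·33/124 = 0.549.

0.55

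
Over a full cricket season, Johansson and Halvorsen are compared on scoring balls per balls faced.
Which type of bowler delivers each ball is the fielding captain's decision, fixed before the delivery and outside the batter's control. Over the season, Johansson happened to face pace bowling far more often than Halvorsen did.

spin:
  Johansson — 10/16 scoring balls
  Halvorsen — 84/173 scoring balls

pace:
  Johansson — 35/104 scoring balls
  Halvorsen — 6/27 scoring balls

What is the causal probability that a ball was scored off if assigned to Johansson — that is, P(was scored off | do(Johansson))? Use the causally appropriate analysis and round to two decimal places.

0.51

The bowling type-specific comparison favours Johansson throughout, but the pooled figures favour Halvorsen. The question is whether to condition on bowling type.
Here bowling type is a common cause — it drives both which player a case falls under and the outcome. The crude comparison mixes populations; the stratum-specific rates are the causally relevant ones.
Standardising Johansson to the population bowling type mix: 0.591·10/16 + 0.409·35/104 = 0.507.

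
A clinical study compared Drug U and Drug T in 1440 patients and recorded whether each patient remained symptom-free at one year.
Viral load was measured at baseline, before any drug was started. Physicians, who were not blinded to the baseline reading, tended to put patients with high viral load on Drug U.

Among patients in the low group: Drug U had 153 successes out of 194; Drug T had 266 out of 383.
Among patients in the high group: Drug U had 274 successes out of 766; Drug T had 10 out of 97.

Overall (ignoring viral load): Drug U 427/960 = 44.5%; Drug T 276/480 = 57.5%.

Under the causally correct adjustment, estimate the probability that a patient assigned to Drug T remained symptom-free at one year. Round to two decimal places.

0.34

The viral load-specific comparison favours Drug U throughout, but the pooled figures favour Drug T. The question is whether to condition on viral load.
Viral load is set before the drug has any effect — it is not caused by the drug — and it independently drives the outcome. That makes it a confounder, so the causal comparison is within viral load levels.
Standardising Drug T to the population viral load mix: 0.401·266/383 + 0.599·10/97 = 0.340.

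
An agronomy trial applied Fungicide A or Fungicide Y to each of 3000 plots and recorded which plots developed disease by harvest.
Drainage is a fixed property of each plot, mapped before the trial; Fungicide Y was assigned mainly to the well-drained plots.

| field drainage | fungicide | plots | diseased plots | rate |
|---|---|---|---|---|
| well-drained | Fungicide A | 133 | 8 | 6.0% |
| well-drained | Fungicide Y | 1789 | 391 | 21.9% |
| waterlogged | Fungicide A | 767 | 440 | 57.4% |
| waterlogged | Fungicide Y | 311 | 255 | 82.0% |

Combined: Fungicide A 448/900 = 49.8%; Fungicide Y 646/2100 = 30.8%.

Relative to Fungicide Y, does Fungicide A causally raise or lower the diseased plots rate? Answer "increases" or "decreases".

decreases

The stratified and pooled comparisons disagree (Fungicide A wins within each field drainage; Fungicide Y wins overall), so the answer turns on the causal role of field drainage.
The imbalance in field drainage arose from how plots were allocated, not from anything the fungicide did; and field drainage independently affects the outcome. The pooled gap is confounded — condition on field drainage.
Within each level — well-drained: 6.0% vs 21.9%; waterlogged: 57.4% vs 82.0% — Fungicide A is lower every time.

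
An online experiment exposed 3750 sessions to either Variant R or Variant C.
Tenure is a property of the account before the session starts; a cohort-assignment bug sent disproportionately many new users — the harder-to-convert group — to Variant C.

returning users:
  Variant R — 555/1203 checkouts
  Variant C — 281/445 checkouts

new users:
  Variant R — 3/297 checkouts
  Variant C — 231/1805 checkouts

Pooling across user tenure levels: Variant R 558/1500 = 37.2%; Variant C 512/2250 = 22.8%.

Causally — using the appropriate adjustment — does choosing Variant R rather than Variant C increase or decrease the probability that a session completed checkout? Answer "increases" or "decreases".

decreases

The user tenure-specific comparison favours Variant C throughout, but the pooled figures favour Variant R. The question is whether to condition on user tenure.
Here user tenure is a common cause — it drives both which variant a case falls under and the outcome. The crude comparison mixes populations; the stratum-specific rates are the causally relevant ones.
Within each level — returning users: 46.1% vs 63.1%; new users: 1.0% vs 12.8% — Variant C is higher every time.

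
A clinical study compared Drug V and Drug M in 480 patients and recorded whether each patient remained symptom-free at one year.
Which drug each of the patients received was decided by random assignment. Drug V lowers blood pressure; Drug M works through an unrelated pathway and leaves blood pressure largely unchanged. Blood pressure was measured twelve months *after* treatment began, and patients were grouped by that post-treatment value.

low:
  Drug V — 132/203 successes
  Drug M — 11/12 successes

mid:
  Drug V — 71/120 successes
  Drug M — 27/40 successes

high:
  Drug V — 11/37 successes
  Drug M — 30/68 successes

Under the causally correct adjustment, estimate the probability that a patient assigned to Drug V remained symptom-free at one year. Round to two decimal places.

0.59

Within every blood pressure level Drug M has the higher rate, yet pooled Drug V does — Simpson's reversal.
Blood pressure here is a post-treatment variable shaped by the drug; conditioning on it would introduce bias rather than remove it. The overall comparison is the causal one.
So P(outcome | do(Drug V)) is just the pooled rate for Drug V: 214/360 = 0.594.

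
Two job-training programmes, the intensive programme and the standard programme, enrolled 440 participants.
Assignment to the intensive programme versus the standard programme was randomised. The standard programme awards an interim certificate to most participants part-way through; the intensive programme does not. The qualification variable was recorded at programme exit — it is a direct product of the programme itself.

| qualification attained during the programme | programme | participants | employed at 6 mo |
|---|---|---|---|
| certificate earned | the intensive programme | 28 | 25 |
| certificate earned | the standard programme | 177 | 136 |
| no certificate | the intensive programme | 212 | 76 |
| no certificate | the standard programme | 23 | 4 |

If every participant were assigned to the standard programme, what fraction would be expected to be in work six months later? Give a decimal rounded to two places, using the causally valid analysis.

Qualification attained during the programme lies on the pathway programme → qualification attained during the programme → outcome, so adjusting for it blocks the indirect effect. For the total causal effect of programme, use the unadjusted pooled rates.
So P(outcome | do(the standard programme)) is just the pooled rate for the standard programme: 140/200 = 0.700.

0.70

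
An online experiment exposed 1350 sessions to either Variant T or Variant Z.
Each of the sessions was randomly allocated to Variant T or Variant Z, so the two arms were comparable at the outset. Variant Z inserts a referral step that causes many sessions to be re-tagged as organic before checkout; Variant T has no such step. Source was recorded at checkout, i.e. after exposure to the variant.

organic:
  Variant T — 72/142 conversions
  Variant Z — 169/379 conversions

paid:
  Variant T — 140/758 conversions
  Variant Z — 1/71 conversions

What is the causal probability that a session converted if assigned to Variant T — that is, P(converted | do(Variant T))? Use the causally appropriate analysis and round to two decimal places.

Variant T is higher inside every traffic source stratum but Variant Z is higher in aggregate. Whether to stratify depends on how traffic source relates to the variant.
Traffic source lies on the pathway variant → traffic source → outcome, so adjusting for it blocks the indirect effect. For the total causal effect of variant, use the unadjusted pooled rates.
So P(outcome | do(Variant T)) is just the pooled rate for Variant T: 212/900 = 0.236.

0.24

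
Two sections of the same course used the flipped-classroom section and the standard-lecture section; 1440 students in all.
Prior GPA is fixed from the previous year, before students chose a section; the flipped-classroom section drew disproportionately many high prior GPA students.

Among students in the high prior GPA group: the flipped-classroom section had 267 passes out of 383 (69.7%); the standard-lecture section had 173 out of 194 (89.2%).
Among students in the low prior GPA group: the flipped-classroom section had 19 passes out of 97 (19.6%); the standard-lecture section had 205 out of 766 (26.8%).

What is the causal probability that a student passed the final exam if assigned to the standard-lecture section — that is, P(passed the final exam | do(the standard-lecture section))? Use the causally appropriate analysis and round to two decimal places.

0.52

The imbalance in prior GPA band arose from how students were allocated, not from anything the teaching method did; and prior GPA band independently affects the outcome. The pooled gap is confounded — condition on prior GPA band.
Standardising the standard-lecture section to the population prior GPA band mix: 0.401·173/194 + 0.599·205/766 = 0.518.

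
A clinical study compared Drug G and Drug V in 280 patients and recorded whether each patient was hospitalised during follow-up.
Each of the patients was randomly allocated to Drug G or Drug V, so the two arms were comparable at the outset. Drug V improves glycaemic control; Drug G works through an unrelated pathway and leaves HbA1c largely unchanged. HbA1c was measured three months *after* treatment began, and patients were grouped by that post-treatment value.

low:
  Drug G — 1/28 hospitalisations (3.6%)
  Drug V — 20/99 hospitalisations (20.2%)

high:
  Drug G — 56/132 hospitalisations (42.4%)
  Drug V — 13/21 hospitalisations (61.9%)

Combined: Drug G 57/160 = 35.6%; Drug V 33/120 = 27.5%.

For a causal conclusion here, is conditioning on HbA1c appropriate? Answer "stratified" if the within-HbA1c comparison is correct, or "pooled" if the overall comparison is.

The HbA1c-specific comparison favours Drug G throughout, but the pooled figures favour Drug V. The question is whether to condition on HbA1c.
HbA1c here is a post-treatment variable shaped by the drug; conditioning on it would introduce bias rather than remove it. The overall comparison is the causal one.
Pooled: Drug G 35.6% vs Drug V 27.5%; Drug V is lower overall.

pooled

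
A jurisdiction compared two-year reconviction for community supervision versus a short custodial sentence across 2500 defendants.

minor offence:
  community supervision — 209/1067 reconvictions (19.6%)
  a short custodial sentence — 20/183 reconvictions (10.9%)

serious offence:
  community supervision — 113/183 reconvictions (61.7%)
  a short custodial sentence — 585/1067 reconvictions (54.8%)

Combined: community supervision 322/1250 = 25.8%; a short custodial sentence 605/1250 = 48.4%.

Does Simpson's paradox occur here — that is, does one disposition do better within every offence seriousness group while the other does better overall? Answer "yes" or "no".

yes

Within each offence seriousness level (minor offence 19.6% vs 10.9%; serious offence 61.7% vs 54.8%), a short custodial sentence has the lower rate every time. Pooled: 25.8% vs 48.4% — community supervision has the lower rate overall. The two comparisons disagree.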